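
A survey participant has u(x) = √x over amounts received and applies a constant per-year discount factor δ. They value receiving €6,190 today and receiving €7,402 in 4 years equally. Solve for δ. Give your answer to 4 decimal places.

δ ≈ 0.9779

Equating discounted utilities: u(6190) = δ^4·u(7402) ⇒ δ^4 = u(6190)/u(7402).
Since u(x) = √x, δ^4 = √(6190/7402) = 0.91447.
Taking the 4th root: δ = 0.91447^(1/4) ≈ 0.9779.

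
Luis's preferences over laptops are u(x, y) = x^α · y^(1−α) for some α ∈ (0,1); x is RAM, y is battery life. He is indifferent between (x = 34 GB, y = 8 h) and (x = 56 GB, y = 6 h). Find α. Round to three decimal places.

α ≈ 0.366

Set the two utilities equal: 34^α·8^(1−α) = 56^α·6^(1−α).
Taking logs: α·ln 34 + (1−α)·ln 8 = α·ln 56 + (1−α)·ln 6, i.e. α·-0.498991 = (1−α)·-0.287682.
Thus α·(-0.786673) = -0.287682, so α = -0.287682/-0.786673 ≈ 0.366.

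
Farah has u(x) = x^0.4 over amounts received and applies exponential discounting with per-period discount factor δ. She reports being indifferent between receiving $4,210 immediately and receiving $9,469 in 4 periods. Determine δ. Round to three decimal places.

The payoff in 4 periods is discounted by δ^4, so u(4210) = δ^4·u(9469) and δ^4 = u(4210)/u(9469).
Since u(x) = x^0.4, δ^4 = (4210/9469)^0.4 = 0.44461^0.4 = 0.72309.
Taking the 4th root: δ = 0.72309^(1/4) ≈ 0.922.

δ ≈ 0.922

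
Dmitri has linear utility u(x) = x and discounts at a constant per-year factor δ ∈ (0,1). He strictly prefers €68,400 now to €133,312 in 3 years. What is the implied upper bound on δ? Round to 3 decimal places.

The preference means 68400 > δ^3·133312.
So δ^3 < 68400/133312 = 0.51308; taking the cube root of both positive sides preserves the inequality.
δ < 0.51308^(1/3) = 0.801.

δ < 0.801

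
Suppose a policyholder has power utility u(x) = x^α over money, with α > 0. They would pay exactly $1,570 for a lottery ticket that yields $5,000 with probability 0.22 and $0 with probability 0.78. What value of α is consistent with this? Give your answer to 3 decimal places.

α ≈ 1.307

EU(lottery) = 0.22·5000^α + 0.78·0 = 0.22·5000^α.
Indifference: 1570^α = 0.22·5000^α, so (1570/5000)^α = 0.22.
Taking logs: α·ln(1570/5000) = ln(0.22), so α = -1.514128 / -1.158362 ≈ 1.307.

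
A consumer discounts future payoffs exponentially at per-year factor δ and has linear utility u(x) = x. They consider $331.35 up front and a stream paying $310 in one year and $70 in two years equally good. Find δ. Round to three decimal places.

δ ≈ 0.890

Equating present values: 331.35 = 310δ + 70δ².
That is, 70δ² + 310δ − 331.35 = 0, a quadratic in δ.
The positive root is δ = [−310 + √(310² + 4·70·331.35)] / (2·70) = (−310 + 434.601)/140 ≈ 0.890.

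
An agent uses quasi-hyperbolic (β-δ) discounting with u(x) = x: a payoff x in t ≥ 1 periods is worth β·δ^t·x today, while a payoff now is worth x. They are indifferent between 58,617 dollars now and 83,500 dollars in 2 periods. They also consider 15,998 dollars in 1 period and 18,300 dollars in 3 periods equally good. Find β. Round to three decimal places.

β ≈ 0.803

Both payoffs in the second observation are in the future, so β drops out: δ^1·15998 = δ^3·18300 ⇒ δ^2 = 15998/18300 = 0.87421, so δ = 0.93499.
Now use the now-vs-future pair: 58617 = β·δ^2·83500 gives β = 58617/(0.87421·83500) ≈ 0.803.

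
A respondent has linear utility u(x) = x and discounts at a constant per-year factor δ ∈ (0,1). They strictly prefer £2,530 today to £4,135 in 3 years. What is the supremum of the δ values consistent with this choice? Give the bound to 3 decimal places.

The preference means 2530 > δ^3·4135.
So δ^3 < 2530/4135 = 0.61185; taking the cube root of both positive sides preserves the inequality.
δ < 0.61185^(1/3) = 0.849.

δ < 0.849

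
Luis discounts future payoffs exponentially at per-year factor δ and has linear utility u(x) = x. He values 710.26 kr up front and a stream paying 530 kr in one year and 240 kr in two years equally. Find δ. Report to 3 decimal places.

δ ≈ 0.940

Equating present values: 710.26 = 530δ + 240δ².
Rearranged: 240δ² + 530δ − 710.26 = 0.
δ = (−530 + √(530² + 4·240·710.26)) / (2·240) = (−530 + √962749.60) / 480 ≈ 0.940.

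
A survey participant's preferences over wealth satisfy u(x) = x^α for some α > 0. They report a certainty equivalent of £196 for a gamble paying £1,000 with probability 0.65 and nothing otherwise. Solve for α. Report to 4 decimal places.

α ≈ 0.2643

Since u(0) = 0, the lottery's EU is 0.65·1000^α.
Setting u(196) equal to that: 196^α = 0.65·1000^α ⇒ (196/1000)^α = 0.65.
Taking logs: α·ln(196/1000) = ln(0.65), so α = -0.4307829 / -1.6296406 ≈ 0.2643.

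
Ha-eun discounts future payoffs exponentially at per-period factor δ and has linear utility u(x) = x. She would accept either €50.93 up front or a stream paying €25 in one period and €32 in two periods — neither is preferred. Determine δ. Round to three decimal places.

δ ≈ 0.930

The stream is worth 25δ + 32δ² today, so 25δ + 32δ² = 50.93.
So 32δ² + 25δ − 50.93 = 0.
By the quadratic formula (taking the positive root), δ = (−25 + √7144.04) / 64 ≈ 0.930.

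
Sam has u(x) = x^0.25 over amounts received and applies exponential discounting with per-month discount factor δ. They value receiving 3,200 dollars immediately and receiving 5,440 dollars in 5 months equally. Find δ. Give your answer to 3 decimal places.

Indifference means u(3200) = δ^5 · u(5440), so δ^5 = u(3200)/u(5440).
With u(x) = x^0.25: δ^5 = 3200^0.25/5440^0.25 = (3200/5440)^0.25 = 0.87577.
So δ = 0.87577^(1/5) ≈ 0.974.

δ ≈ 0.974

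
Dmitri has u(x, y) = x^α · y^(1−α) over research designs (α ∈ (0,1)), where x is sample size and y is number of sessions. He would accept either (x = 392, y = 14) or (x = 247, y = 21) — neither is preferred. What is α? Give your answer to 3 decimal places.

Indifference: 392^α · 14^(1−α) = 247^α · 21^(1−α).
Rearrange to (392/247)^α = (21/14)^(1−α) and take logs: α·0.461874 = (1−α)·0.405465.
Thus α·(0.867339) = 0.405465, so α = 0.405465/0.867339 ≈ 0.467.

α ≈ 0.467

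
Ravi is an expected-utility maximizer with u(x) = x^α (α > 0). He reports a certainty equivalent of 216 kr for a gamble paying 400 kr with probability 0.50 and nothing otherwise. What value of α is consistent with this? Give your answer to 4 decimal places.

The lottery's expected utility is 0.50·u(400) + 0.50·u(0) = 0.50·400^α (since u(0) = 0 for α > 0).
Setting u(216) equal to that: 216^α = 0.50·400^α ⇒ (216/400)^α = 0.50.
Taking logs: α·ln(216/400) = ln(0.50), so α = -0.6931472 / -0.6161861 ≈ 1.1249.

α ≈ 1.1249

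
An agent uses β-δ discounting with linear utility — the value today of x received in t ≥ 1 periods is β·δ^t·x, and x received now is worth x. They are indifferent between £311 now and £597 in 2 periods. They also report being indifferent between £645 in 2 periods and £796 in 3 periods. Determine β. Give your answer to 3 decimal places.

β ≈ 0.793

Both payoffs in the second observation are in the future, so β drops out: δ^2·645 = δ^3·796 ⇒ δ = 645/796 = 0.81030.
Substituting δ into 311 = β·δ^2·597: β = 311/(391.983) ≈ 0.793.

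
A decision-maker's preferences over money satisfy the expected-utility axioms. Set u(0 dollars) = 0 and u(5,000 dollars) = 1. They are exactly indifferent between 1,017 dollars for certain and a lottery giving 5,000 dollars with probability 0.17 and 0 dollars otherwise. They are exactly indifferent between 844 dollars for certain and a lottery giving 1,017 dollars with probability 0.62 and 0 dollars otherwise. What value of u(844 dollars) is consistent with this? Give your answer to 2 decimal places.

0.11

First, u(1,017 dollars) = 0.17·u(5,000 dollars) + 0.83·u(0 dollars) = 0.17.
Then u(844 dollars) = 0.62·u(1,017 dollars) + 0.38·u(0 dollars) = 0.62·0.17 + 0.38·0.00 = 0.1054.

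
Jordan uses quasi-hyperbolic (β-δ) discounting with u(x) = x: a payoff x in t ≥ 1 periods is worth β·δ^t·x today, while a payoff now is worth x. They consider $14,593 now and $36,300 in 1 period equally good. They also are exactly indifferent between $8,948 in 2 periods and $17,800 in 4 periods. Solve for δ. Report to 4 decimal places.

Both payoffs in the second observation are in the future, so β drops out: δ^2·8948 = δ^4·17800 ⇒ δ^2 = 8948/17800 = 0.50270, so δ = 0.70901.

δ ≈ 0.7090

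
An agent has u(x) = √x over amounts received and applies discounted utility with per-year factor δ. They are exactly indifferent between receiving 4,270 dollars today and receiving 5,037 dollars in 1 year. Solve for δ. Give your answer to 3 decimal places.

δ ≈ 0.921

Equating discounted utilities: u(4270) = δ·u(5037) ⇒ δ = u(4270)/u(5037).
With u(x) = √x: δ = √4270/√5037 = √(4270/5037) = 0.92072.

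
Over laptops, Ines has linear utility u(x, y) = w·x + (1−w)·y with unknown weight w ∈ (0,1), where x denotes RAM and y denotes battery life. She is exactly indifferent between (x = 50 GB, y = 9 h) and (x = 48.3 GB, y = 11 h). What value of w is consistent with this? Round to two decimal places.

w = 0.54

Equating utilities: w·50 + (1−w)·9 = w·48.3 + (1−w)·11.
Rearranging, 1.7·w − 2·(1−w) = 0.
So w/(1−w) = 2/1.7 = 1.1765, giving w = 2/(1.7+2) = 0.54.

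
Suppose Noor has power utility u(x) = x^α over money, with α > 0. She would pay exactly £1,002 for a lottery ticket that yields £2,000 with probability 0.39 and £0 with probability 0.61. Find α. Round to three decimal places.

α ≈ 1.362

EU(lottery) = 0.39·2000^α + 0.61·0 = 0.39·2000^α.
Setting u(1002) equal to that: 1002^α = 0.39·2000^α ⇒ (1002/2000)^α = 0.39.
α = ln(0.39) / ln(1002/2000) = -0.941609/-0.691149 ≈ 1.362.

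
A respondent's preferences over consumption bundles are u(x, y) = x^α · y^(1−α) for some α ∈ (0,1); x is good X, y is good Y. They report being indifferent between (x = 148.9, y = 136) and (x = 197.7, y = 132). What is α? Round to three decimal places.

The Cobb–Douglas utilities coincide, so 148.9^α·136^(1−α) = 197.7^α·132^(1−α).
Taking logs: α·ln 148.9 + (1−α)·ln 136 = α·ln 197.7 + (1−α)·ln 132, i.e. α·-0.283476 = (1−α)·-0.029853.
So α/(1−α) = (-0.029853)/(-0.283476) = 0.105311, and α = 0.105311/1.105311 ≈ 0.095.

α ≈ 0.095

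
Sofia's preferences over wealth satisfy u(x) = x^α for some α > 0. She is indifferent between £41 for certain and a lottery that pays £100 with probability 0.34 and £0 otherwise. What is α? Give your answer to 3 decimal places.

Since u(0) = 0, the lottery's EU is 0.34·100^α.
Indifference: 41^α = 0.34·100^α, so (41/100)^α = 0.34.
Taking logs: α·ln(41/100) = ln(0.34), so α = -1.078810 / -0.891598 ≈ 1.210.

α ≈ 1.210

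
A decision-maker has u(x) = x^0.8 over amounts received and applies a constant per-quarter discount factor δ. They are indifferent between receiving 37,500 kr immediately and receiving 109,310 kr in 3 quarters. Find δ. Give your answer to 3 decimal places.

δ ≈ 0.752

The payoff in 3 quarters is discounted by δ^3, so u(37500) = δ^3·u(109310) and δ^3 = u(37500)/u(109310).
With u(x) = x^0.8: δ^3 = 37500^0.8/109310^0.8 = (37500/109310)^0.8 = 0.42491.
Hence δ = (0.42491)^(1/3) = 0.75179.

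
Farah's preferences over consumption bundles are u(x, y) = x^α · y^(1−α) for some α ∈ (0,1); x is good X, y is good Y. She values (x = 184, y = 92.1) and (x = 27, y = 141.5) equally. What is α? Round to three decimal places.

The Cobb–Douglas utilities coincide, so 184^α·92.1^(1−α) = 27^α·141.5^(1−α).
(184/27)^α = (141.5/92.1)^(1−α); take logs: α·ln(184/27) = (1−α)·ln(141.5/92.1), i.e. α·1.919099 = (1−α)·0.429425.
With A = 1.919099 and B = 0.429425: α·A = (1−α)·B, so α = B/(A+B) = 0.429425/2.348524 ≈ 0.183.

α ≈ 0.183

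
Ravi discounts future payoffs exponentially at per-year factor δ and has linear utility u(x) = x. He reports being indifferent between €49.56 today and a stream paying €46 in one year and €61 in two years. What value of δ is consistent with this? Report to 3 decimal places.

Present value of the stream is 46·δ + 61·δ². Indifference gives 46δ + 61δ² = 49.56.
So 61δ² + 46δ − 49.56 = 0.
By the quadratic formula (taking the positive root), δ = (−46 + √14208.64) / 122 ≈ 0.600.

δ ≈ 0.600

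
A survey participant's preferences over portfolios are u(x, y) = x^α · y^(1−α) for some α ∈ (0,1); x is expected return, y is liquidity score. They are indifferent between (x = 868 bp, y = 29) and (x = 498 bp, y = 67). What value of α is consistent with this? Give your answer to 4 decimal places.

α ≈ 0.6012

Indifference: 868^α · 29^(1−α) = 498^α · 67^(1−α).
Taking logs: α·ln 868 + (1−α)·ln 29 = α·ln 498 + (1−α)·ln 67, i.e. α·0.5555916 = (1−α)·0.8373968.
Thus α·(1.3929884) = 0.8373968, so α = 0.8373968/1.3929884 ≈ 0.6012.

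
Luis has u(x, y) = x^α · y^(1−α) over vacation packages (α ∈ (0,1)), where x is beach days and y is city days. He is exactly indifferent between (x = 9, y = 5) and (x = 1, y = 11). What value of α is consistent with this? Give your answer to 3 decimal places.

α ≈ 0.264

The Cobb–Douglas utilities coincide, so 9^α·5^(1−α) = 1^α·11^(1−α).
Taking logs: α·ln 9 + (1−α)·ln 5 = α·ln 1 + (1−α)·ln 11, i.e. α·2.197225 = (1−α)·0.788457.
Thus α·(2.985682) = 0.788457, so α = 0.788457/2.985682 ≈ 0.264.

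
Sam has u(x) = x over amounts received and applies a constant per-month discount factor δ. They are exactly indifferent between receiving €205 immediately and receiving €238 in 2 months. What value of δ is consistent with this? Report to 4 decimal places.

Equating discounted utilities: u(205) = δ^2·u(238) ⇒ δ^2 = u(205)/u(238).
With u(x) = x: δ^2 = 205/238 = 0.86134.
Hence δ = (0.86134)^(1/2) = 0.928086.

δ ≈ 0.9281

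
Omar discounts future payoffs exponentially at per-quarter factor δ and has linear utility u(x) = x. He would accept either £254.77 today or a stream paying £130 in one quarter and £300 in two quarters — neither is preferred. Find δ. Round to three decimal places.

Equating present values: 254.77 = 130δ + 300δ².
So 300δ² + 130δ − 254.77 = 0.
By the quadratic formula (taking the positive root), δ = (−130 + √322624.00) / 600 ≈ 0.730.

δ ≈ 0.730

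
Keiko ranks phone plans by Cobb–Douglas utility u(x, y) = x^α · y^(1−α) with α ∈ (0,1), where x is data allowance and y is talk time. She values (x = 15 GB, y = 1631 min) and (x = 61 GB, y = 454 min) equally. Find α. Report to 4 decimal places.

α ≈ 0.4769

Indifference: 15^α · 1631^(1−α) = 61^α · 454^(1−α).
Rearrange to (15/61)^α = (454/1631)^(1−α) and take logs: α·-1.4028237 = (1−α)·-1.2788514.
So α/(1−α) = (-1.2788514)/(-1.4028237) = 0.9116266, and α = 0.9116266/1.9116266 ≈ 0.4769.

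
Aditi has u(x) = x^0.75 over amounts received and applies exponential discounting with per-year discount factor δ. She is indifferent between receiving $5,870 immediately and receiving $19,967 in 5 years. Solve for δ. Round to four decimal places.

δ ≈ 0.8322

Equating discounted utilities: u(5870) = δ^5·u(19967) ⇒ δ^5 = u(5870)/u(19967).
Since u(x) = x^0.75, δ^5 = (5870/19967)^0.75 = 0.29399^0.75 = 0.39925.
So δ = 0.39925^(1/5) ≈ 0.8322.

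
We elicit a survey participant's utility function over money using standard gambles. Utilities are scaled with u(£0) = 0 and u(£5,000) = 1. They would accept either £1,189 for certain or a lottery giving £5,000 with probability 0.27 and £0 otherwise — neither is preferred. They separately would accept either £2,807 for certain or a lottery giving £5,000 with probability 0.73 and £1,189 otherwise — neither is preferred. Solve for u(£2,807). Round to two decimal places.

0.80

The first gamble pins u(£1,189): it must equal 0.27·1 + 0.73·0 = 0.27.
Chaining: u(£2,807) = 0.73·1.00 + 0.27·0.27 = 0.8029.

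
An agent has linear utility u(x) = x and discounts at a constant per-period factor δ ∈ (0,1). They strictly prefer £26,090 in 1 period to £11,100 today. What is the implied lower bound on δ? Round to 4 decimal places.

The preference means 11100 < δ·26090.
Dividing through by 26090 gives δ > 0.42545.

δ > 0.4255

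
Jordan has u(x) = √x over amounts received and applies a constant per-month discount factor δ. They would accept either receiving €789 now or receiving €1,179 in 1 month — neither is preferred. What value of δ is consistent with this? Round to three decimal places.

δ ≈ 0.818

Equating discounted utilities: u(789) = δ·u(1179) ⇒ δ = u(789)/u(1179).
Since u(x) = √x, δ = √(789/1179) = 0.81805.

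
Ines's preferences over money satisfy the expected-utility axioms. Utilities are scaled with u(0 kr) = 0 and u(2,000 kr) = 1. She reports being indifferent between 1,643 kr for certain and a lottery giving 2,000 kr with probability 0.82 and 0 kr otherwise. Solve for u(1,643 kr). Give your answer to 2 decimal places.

0.82

u(1,643 kr) equals the lottery's expected utility: 0.82·1 + 0.18·0 = 0.82.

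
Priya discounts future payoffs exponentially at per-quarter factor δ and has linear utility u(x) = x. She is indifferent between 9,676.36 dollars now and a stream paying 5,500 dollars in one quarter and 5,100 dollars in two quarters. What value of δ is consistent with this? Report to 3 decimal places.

δ ≈ 0.940

Equating present values: 9676.36 = 5500δ + 5100δ².
Rearranged: 5100δ² + 5500δ − 9676.36 = 0.
The positive root is δ = [−5500 + √(5500² + 4·5100·9676.36)] / (2·5100) = (−5500 + 15088.000)/10200 ≈ 0.940.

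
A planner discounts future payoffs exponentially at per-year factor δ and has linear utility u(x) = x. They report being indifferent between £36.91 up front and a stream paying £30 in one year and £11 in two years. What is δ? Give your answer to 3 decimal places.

δ ≈ 0.920

Present value of the stream is 30·δ + 11·δ². Indifference gives 30δ + 11δ² = 36.91.
Rearranged: 11δ² + 30δ − 36.91 = 0.
By the quadratic formula (taking the positive root), δ = (−30 + √2524.04) / 22 ≈ 0.920.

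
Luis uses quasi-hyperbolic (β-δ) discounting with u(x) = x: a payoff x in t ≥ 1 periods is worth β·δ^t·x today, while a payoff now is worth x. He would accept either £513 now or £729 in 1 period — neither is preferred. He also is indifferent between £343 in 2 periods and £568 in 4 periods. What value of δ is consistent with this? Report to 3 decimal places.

The second indifference involves only future payoffs, so β cancels: β·δ^2·343 = β·δ^4·568, giving δ^2 = 343/568 = 0.60387, so δ = 0.77709.

δ ≈ 0.777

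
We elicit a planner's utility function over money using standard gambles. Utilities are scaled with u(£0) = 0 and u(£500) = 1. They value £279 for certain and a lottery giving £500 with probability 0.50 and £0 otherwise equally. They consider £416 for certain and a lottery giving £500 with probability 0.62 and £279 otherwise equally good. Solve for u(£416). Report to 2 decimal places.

0.81

The first gamble pins u(£279): it must equal 0.50·1 + 0.50·0 = 0.50.
Then u(£416) = 0.62·u(£500) + 0.38·u(£279) = 0.62·1.00 + 0.38·0.50 = 0.8100.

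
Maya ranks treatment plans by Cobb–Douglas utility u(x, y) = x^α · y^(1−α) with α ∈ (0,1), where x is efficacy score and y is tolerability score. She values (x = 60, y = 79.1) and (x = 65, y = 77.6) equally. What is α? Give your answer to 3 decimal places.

The Cobb–Douglas utilities coincide, so 60^α·79.1^(1−α) = 65^α·77.6^(1−α).
Taking logs: α·ln 60 + (1−α)·ln 79.1 = α·ln 65 + (1−α)·ln 77.6, i.e. α·-0.080043 = (1−α)·-0.019145.
Thus α·(-0.099188) = -0.019145, so α = -0.019145/-0.099188 ≈ 0.193.

α ≈ 0.193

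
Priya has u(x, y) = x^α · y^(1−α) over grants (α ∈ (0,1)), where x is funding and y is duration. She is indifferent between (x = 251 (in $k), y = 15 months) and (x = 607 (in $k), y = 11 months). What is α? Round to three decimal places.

α ≈ 0.260

Set the two utilities equal: 251^α·15^(1−α) = 607^α·11^(1−α).
Taking logs: α·ln 251 + (1−α)·ln 15 = α·ln 607 + (1−α)·ln 11, i.e. α·-0.883076 = (1−α)·-0.310155.
With A = -0.883076 and B = -0.310155: α·A = (1−α)·B, so α = B/(A+B) = -0.310155/-1.193231 ≈ 0.260.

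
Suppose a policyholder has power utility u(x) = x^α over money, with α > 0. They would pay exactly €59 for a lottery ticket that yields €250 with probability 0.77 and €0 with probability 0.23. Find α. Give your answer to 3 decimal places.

α ≈ 0.181

EU(lottery) = 0.77·250^α + 0.23·0 = 0.77·250^α.
Equating: 59^α = 0.77·250^α, i.e. 0.2360^α = 0.77.
α = ln(0.77) / ln(59/250) = -0.261365/-1.443923 ≈ 0.181.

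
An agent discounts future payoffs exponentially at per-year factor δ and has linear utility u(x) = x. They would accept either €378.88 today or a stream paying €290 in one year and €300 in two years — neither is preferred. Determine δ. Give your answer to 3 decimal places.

Equating present values: 378.88 = 290δ + 300δ².
That is, 300δ² + 290δ − 378.88 = 0, a quadratic in δ.
δ = (−290 + √(290² + 4·300·378.88)) / (2·300) = (−290 + √538756.00) / 600 ≈ 0.740.

δ ≈ 0.740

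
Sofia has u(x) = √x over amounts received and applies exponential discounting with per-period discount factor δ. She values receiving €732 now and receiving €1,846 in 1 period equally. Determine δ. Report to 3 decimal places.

The payoff in 1 period is discounted by δ, so u(732) = δ·u(1846) and δ = u(732)/u(1846).
With u(x) = √x: δ = √732/√1846 = √(732/1846) = 0.62971.

δ ≈ 0.630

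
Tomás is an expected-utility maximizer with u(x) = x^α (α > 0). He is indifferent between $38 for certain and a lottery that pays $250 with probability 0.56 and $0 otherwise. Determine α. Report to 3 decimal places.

Since u(0) = 0, the lottery's EU is 0.56·250^α.
Indifference: 38^α = 0.56·250^α, so (38/250)^α = 0.56.
α = ln(0.56) / ln(38/250) = -0.579818/-1.883875 ≈ 0.308.

α ≈ 0.308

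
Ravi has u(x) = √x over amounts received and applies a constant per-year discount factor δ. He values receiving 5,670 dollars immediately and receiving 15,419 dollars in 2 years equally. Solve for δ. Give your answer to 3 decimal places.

Indifference means u(5670) = δ^2 · u(15419), so δ^2 = u(5670)/u(15419).
With u(x) = √x: δ^2 = √5670/√15419 = √(5670/15419) = 0.60641.
Taking the square root: δ = 0.60641^(1/2) ≈ 0.779.

δ ≈ 0.779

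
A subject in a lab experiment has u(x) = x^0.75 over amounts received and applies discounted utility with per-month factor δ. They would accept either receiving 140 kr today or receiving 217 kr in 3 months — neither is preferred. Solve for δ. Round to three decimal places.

δ ≈ 0.896

Equating discounted utilities: u(140) = δ^3·u(217) ⇒ δ^3 = u(140)/u(217).
With u(x) = x^0.75: δ^3 = 140^0.75/217^0.75 = (140/217)^0.75 = 0.71987.
Taking the cube root: δ = 0.71987^(1/3) ≈ 0.896.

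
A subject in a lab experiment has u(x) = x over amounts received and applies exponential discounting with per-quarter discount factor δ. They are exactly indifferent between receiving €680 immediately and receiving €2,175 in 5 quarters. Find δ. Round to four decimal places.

Indifference means u(680) = δ^5 · u(2175), so δ^5 = u(680)/u(2175).
With u(x) = x: δ^5 = 680/2175 = 0.31264.
Taking the 5th root: δ = 0.31264^(1/5) ≈ 0.7925.

δ ≈ 0.7925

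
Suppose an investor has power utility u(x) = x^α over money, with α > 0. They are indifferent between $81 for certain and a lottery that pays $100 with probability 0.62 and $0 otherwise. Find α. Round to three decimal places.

α ≈ 2.269

EU(lottery) = 0.62·100^α + 0.38·0 = 0.62·100^α.
Setting u(81) equal to that: 81^α = 0.62·100^α ⇒ (81/100)^α = 0.62.
Take logs: α = ln 0.62 / ln(81/100) ≈ 2.26857.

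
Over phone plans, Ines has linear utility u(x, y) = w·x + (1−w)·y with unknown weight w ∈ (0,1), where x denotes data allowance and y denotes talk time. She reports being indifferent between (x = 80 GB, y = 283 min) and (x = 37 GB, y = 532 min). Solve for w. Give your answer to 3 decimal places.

w = 0.853

Indifference: w·80 + (1−w)·283 = w·37 + (1−w)·532.
Rearranging, 43·w − 249·(1−w) = 0.
Hence w = 249/(43+249) = 249/292 = 0.853.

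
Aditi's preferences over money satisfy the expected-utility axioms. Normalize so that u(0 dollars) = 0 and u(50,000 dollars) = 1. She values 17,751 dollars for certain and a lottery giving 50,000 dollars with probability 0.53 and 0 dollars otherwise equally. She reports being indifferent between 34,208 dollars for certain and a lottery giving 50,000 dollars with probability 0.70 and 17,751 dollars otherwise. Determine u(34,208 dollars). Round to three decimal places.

0.859

First, u(17,751 dollars) = 0.53·u(50,000 dollars) + 0.47·u(0 dollars) = 0.53.
The second indifference gives u(34,208 dollars) = 0.70·u(50,000 dollars) + 0.30·u(17,751 dollars) = 0.70·1.00 + 0.30·0.53 = 0.8590.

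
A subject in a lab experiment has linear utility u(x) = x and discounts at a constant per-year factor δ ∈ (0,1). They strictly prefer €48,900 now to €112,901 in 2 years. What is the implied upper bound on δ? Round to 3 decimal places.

Under u(x) = x this choice says 48900 > δ^2·112901.
Hence δ^2 < 48900/112901 = 0.43312, and x ↦ x^(1/2) is increasing on (0,∞).
δ < 0.43312^(1/2) = 0.658.

δ < 0.658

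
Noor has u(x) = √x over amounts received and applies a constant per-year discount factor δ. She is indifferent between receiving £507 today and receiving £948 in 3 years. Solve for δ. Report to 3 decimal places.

δ ≈ 0.901

Indifference means u(507) = δ^3 · u(948), so δ^3 = u(507)/u(948).
With u(x) = √x: δ^3 = √507/√948 = √(507/948) = 0.73131.
So δ = 0.73131^(1/3) ≈ 0.901.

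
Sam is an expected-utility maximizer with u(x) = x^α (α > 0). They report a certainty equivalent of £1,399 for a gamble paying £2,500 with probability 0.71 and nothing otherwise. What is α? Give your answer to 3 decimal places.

The lottery's expected utility is 0.71·u(2500) + 0.29·u(0) = 0.71·2500^α (since u(0) = 0 for α > 0).
Setting u(1399) equal to that: 1399^α = 0.71·2500^α ⇒ (1399/2500)^α = 0.71.
Take logs: α = ln 0.71 / ln(1399/2500) ≈ 0.58996.

α ≈ 0.590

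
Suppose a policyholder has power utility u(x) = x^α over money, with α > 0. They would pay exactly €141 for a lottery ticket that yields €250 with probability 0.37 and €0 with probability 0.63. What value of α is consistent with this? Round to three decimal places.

α ≈ 1.736

The lottery's expected utility is 0.37·u(250) + 0.63·u(0) = 0.37·250^α (since u(0) = 0 for α > 0).
Setting u(141) equal to that: 141^α = 0.37·250^α ⇒ (141/250)^α = 0.37.
Taking logs: α·ln(141/250) = ln(0.37), so α = -0.994252 / -0.572701 ≈ 1.736.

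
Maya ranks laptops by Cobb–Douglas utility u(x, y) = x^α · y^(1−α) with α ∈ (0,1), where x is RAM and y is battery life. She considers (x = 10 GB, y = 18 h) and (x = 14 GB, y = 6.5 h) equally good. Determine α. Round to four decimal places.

α ≈ 0.7517

The Cobb–Douglas utilities coincide, so 10^α·18^(1−α) = 14^α·6.5^(1−α).
Taking logs: α·ln 10 + (1−α)·ln 18 = α·ln 14 + (1−α)·ln 6.5, i.e. α·-0.3364722 = (1−α)·-1.0185696.
Thus α·(-1.3550418) = -1.0185696, so α = -1.0185696/-1.3550418 ≈ 0.7517.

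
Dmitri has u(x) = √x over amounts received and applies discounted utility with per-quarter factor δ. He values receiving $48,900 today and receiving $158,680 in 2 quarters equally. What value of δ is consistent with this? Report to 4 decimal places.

Equating discounted utilities: u(48900) = δ^2·u(158680) ⇒ δ^2 = u(48900)/u(158680).
Since u(x) = √x, δ^2 = √(48900/158680) = 0.55513.
Taking the square root: δ = 0.55513^(1/2) ≈ 0.7451.

δ ≈ 0.7451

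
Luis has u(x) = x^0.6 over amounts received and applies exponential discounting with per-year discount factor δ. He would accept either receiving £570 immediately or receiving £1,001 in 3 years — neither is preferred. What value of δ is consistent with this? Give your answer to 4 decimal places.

The payoff in 3 years is discounted by δ^3, so u(570) = δ^3·u(1001) and δ^3 = u(570)/u(1001).
With u(x) = x^0.6: δ^3 = 570^0.6/1001^0.6 = (570/1001)^0.6 = 0.71329.
Hence δ = (0.71329)^(1/3) = 0.893487.

δ ≈ 0.8935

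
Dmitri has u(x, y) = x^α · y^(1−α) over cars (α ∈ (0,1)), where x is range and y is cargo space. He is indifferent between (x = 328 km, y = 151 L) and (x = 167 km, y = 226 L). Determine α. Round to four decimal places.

Set the two utilities equal: 328^α·151^(1−α) = 167^α·226^(1−α).
Rearrange to (328/167)^α = (226/151)^(1−α) and take logs: α·0.6750198 = (1−α)·0.4032552.
Thus α·(1.0782750) = 0.4032552, so α = 0.4032552/1.0782750 ≈ 0.3740.

α ≈ 0.3740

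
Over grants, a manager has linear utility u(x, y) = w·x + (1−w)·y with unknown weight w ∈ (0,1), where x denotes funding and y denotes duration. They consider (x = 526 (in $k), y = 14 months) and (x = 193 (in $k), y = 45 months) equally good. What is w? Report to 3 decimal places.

u(526,14) = u(193,45) means w·526 + (1−w)·14 = w·193 + (1−w)·45.
Rearranging, 333·w − 31·(1−w) = 0.
So w/(1−w) = 31/333 = 0.0931, giving w = 31/(333+31) = 0.085.

w = 0.085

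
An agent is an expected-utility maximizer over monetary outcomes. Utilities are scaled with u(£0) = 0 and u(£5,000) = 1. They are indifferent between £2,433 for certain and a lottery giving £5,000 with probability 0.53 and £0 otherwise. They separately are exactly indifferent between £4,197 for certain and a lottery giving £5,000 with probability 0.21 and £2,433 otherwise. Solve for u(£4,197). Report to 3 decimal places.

0.629

The first gamble pins u(£2,433): it must equal 0.53·1 + 0.47·0 = 0.53.
Then u(£4,197) = 0.21·u(£5,000) + 0.79·u(£2,433) = 0.21·1.00 + 0.79·0.53 = 0.6287.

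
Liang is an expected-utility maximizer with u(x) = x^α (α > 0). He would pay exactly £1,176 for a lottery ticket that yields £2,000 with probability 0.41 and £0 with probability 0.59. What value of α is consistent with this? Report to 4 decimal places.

α ≈ 1.6790

EU(lottery) = 0.41·2000^α + 0.59·0 = 0.41·2000^α.
Setting u(1176) equal to that: 1176^α = 0.41·2000^α ⇒ (1176/2000)^α = 0.41.
Taking logs: α·ln(1176/2000) = ln(0.41), so α = -0.8915981 / -0.5310283 ≈ 1.6790.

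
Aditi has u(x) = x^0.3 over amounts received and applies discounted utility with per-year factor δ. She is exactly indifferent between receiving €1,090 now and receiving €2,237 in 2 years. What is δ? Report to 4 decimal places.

The payoff in 2 years is discounted by δ^2, so u(1090) = δ^2·u(2237) and δ^2 = u(1090)/u(2237).
With u(x) = x^0.3: δ^2 = 1090^0.3/2237^0.3 = (1090/2237)^0.3 = 0.80599.
Hence δ = (0.80599)^(1/2) = 0.897768.

δ ≈ 0.8978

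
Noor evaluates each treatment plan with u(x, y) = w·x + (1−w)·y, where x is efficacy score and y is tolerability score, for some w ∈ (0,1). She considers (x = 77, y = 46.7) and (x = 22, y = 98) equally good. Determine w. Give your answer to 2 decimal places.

w = 0.48

u(77,46.7) = u(22,98) means w·77 + (1−w)·46.7 = w·22 + (1−w)·98.
Collecting terms: w·55 = (1−w)·51.3.
The marginal rate of substitution is 51.3/55, so w = 51.3/(55+51.3) = 0.48.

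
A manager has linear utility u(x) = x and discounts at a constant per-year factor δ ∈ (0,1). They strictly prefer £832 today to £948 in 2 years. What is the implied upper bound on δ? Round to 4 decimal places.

δ < 0.9368

The preference means 832 > δ^2·948.
So δ^2 < 832/948 = 0.87764; taking the square root of both positive sides preserves the inequality.
δ < 0.87764^(1/2) = 0.9368.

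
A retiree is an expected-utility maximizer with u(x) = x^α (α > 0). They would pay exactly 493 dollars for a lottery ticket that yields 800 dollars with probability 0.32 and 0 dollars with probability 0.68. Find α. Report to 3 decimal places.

EU(lottery) = 0.32·800^α + 0.68·0 = 0.32·800^α.
Setting u(493) equal to that: 493^α = 0.32·800^α ⇒ (493/800)^α = 0.32.
α = ln(0.32) / ln(493/800) = -1.139434/-0.484103 ≈ 2.354.

α ≈ 2.354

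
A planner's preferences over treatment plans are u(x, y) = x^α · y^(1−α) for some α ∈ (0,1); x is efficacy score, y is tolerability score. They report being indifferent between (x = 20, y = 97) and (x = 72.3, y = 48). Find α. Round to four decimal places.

The Cobb–Douglas utilities coincide, so 20^α·97^(1−α) = 72.3^α·48^(1−α).
Rearrange to (20/72.3)^α = (48/97)^(1−α) and take logs: α·-1.2850919 = (1−α)·-0.7035100.
Thus α·(-1.9886019) = -0.7035100, so α = -0.7035100/-1.9886019 ≈ 0.3538.

α ≈ 0.3538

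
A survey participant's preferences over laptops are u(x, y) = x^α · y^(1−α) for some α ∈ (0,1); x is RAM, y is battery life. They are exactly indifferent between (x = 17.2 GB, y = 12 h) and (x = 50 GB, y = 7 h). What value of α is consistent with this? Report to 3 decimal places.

α ≈ 0.336

Set the two utilities equal: 17.2^α·12^(1−α) = 50^α·7^(1−α).
Rearrange to (17.2/50)^α = (7/12)^(1−α) and take logs: α·-1.067114 = (1−α)·-0.538997.
With A = -1.067114 and B = -0.538997: α·A = (1−α)·B, so α = B/(A+B) = -0.538997/-1.606111 ≈ 0.336.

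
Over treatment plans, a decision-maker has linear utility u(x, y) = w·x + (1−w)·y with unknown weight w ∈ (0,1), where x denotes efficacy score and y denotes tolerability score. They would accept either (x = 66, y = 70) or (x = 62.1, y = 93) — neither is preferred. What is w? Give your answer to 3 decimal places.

Indifference: w·66 + (1−w)·70 = w·62.1 + (1−w)·93.
Rearranging, 3.9·w − 23·(1−w) = 0.
So w/(1−w) = 23/3.9 = 5.8974, giving w = 23/(3.9+23) = 0.855.

w = 0.855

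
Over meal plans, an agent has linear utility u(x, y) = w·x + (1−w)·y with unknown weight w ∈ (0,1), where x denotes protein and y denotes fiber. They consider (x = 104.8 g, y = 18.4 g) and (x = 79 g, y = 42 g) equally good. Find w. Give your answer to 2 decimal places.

u(104.8,18.4) = u(79,42) means w·104.8 + (1−w)·18.4 = w·79 + (1−w)·42.
w·(104.8−79) = (1−w)·(42−18.4), i.e. w·25.8 = (1−w)·23.6.
The marginal rate of substitution is 23.6/25.8, so w = 23.6/(25.8+23.6) = 0.48.

w = 0.48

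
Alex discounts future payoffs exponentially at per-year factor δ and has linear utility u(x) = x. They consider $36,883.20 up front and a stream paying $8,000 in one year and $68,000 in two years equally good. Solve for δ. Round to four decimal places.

δ ≈ 0.6800

Equating present values: 36883.20 = 8000δ + 68000δ².
So 68000δ² + 8000δ − 36883.20 = 0.
By the quadratic formula (taking the positive root), δ = (−8000 + √10096230400.00) / 136000 ≈ 0.6800.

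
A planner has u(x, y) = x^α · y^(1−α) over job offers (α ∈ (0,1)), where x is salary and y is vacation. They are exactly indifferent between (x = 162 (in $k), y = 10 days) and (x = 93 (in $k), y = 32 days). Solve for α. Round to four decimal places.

The Cobb–Douglas utilities coincide, so 162^α·10^(1−α) = 93^α·32^(1−α).
(162/93)^α = (32/10)^(1−α); take logs: α·ln(162/93) = (1−α)·ln(32/10), i.e. α·0.5549968 = (1−α)·1.1631508.
Thus α·(1.7181476) = 1.1631508, so α = 1.1631508/1.7181476 ≈ 0.6770.

α ≈ 0.6770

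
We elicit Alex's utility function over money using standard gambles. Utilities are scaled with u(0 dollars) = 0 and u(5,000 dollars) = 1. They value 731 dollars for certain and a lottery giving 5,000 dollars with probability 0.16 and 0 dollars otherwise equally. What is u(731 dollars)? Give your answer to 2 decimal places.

u(731 dollars) equals the lottery's expected utility: 0.16·1 + 0.84·0 = 0.16.

0.16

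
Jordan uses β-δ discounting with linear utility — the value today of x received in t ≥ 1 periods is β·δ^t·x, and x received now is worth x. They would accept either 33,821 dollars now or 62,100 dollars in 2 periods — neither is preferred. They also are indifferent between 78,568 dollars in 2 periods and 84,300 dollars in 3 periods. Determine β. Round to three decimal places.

β ≈ 0.627

The second indifference involves only future payoffs, so β cancels: β·δ^2·78568 = β·δ^3·84300, giving δ = 78568/84300 = 0.93200.
Substituting δ into 33821 = β·δ^2·62100: β = 33821/(53942.100) ≈ 0.627.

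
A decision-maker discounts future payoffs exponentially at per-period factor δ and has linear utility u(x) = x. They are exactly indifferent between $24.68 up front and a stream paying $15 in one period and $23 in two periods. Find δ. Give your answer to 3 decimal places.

The stream is worth 15δ + 23δ² today, so 15δ + 23δ² = 24.68.
So 23δ² + 15δ − 24.68 = 0.
δ = (−15 + √(15² + 4·23·24.68)) / (2·23) = (−15 + √2495.56) / 46 ≈ 0.760.

δ ≈ 0.760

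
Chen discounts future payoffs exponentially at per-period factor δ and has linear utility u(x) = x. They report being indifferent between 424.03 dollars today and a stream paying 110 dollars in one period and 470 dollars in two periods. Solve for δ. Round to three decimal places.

Present value of the stream is 110·δ + 470·δ². Indifference gives 110δ + 470δ² = 424.03.
That is, 470δ² + 110δ − 424.03 = 0, a quadratic in δ.
The positive root is δ = [−110 + √(110² + 4·470·424.03)] / (2·470) = (−110 + 899.598)/940 ≈ 0.840.

δ ≈ 0.840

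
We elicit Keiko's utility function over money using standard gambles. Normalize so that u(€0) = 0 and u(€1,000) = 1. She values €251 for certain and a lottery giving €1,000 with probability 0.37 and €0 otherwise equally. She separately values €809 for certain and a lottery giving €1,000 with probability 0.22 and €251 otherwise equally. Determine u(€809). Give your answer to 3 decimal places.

0.509

The first gamble pins u(€251): it must equal 0.37·1 + 0.63·0 = 0.37.
The second indifference gives u(€809) = 0.22·u(€1,000) + 0.78·u(€251) = 0.22·1.00 + 0.78·0.37 = 0.5086.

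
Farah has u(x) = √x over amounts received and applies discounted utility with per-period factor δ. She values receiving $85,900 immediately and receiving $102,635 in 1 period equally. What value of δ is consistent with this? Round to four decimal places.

δ ≈ 0.9148

Indifference means u(85900) = δ · u(102635), so δ = u(85900)/u(102635).
Since u(x) = √x, δ = √(85900/102635) = 0.91485.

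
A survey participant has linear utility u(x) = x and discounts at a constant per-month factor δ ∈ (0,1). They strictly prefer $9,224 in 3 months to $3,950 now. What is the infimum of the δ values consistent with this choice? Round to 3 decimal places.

The preference means 3950 < δ^3·9224.
Dividing by 9224: δ^3 > 0.42823. Both sides are positive, so the cube root keeps the direction.
δ > (3950/9224)^(1/3) ≈ 0.754.

δ > 0.754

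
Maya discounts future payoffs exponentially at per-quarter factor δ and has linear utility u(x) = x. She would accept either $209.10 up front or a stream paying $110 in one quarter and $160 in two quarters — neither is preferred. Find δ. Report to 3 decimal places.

δ ≈ 0.850

The stream is worth 110δ + 160δ² today, so 110δ + 160δ² = 209.10.
So 160δ² + 110δ − 209.10 = 0.
By the quadratic formula (taking the positive root), δ = (−110 + √145924.00) / 320 ≈ 0.850.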